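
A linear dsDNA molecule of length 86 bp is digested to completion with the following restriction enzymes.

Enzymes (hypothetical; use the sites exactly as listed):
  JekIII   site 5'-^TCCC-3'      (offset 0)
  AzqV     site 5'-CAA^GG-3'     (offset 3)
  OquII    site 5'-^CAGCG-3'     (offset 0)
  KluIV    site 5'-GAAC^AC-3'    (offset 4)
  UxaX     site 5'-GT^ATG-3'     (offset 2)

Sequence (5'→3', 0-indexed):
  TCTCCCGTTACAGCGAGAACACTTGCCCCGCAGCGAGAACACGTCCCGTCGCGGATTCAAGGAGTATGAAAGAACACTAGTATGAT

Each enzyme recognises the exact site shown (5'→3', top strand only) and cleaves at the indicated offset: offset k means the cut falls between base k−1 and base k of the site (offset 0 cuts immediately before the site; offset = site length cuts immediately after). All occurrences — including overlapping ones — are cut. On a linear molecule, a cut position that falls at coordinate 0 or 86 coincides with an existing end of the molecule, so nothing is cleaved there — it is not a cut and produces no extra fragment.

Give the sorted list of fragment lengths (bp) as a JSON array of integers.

Per-enzyme occurrences:
  JekIII (TCCC, off=0): starts [2, 43] → cuts [2, 43]
  AzqV (CAAGG, off=3): starts [57] → cuts [60]
  OquII (CAGCG, off=0): starts [10, 30] → cuts [10, 30]
  KluIV (GAACAC, off=4): starts [16, 36, 71] → cuts [20, 40, 75]
  UxaX (GTATG, off=2): starts [63, 79] → cuts [65, 81]

Pooled cuts: [2, 10, 20, 30, 40, 43, 60, 65, 75, 81]

Fragments:
  [0,2): 2 bp
  [2,10): 8 bp
  [10,20): 10 bp
  [20,30): 10 bp
  [30,40): 10 bp
  [40,43): 3 bp
  [43,60): 17 bp
  [60,65): 5 bp
  [65,75): 10 bp
  [75,81): 6 bp
  [81,86): 5 bp

[2,3,5,5,6,8,10,10,10,10,17]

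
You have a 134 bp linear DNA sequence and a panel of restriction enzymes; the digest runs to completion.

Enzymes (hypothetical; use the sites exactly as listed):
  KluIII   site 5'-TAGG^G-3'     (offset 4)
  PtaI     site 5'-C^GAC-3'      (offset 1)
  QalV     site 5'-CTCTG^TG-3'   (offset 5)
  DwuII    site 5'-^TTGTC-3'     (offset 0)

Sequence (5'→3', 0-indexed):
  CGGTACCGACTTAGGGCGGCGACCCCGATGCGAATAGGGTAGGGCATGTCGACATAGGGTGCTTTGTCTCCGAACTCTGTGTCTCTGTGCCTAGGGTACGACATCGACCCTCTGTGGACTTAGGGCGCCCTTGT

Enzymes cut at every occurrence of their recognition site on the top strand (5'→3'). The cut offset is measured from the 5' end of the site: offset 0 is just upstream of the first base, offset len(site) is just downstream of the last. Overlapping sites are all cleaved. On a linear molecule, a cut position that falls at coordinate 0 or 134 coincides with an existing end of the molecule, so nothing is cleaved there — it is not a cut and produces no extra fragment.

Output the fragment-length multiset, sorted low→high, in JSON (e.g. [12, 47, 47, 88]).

Scan for sites:
  KluIII (TAGGG, off=4): starts [11, 34, 39, 54, 91, 120] → cuts [15, 38, 43, 58, 95, 124]
  PtaI (CGAC, off=1): starts [6, 19, 49, 98, 104] → cuts [7, 20, 50, 99, 105]
  QalV (CTCTGTG, off=5): starts [74, 82, 109] → cuts [79, 87, 114]
  DwuII (TTGTC, off=0): starts [63] → cuts [63]

All cut coordinates (distinct, sorted): [7, 15, 20, 38, 43, 50, 58, 63, 79, 87, 95, 99, 105, 114, 124]

Fragments:
  [0,7): 7 bp
  [7,15): 8 bp
  [15,20): 5 bp
  [20,38): 18 bp
  [38,43): 5 bp
  [43,50): 7 bp
  [50,58): 8 bp
  [58,63): 5 bp
  [63,79): 16 bp
  [79,87): 8 bp
  [87,95): 8 bp
  [95,99): 4 bp
  [99,105): 6 bp
  [105,114): 9 bp
  [114,124): 10 bp
  [124,134): 10 bp

[4,5,5,5,6,7,7,8,8,8,8,9,10,10,16,18]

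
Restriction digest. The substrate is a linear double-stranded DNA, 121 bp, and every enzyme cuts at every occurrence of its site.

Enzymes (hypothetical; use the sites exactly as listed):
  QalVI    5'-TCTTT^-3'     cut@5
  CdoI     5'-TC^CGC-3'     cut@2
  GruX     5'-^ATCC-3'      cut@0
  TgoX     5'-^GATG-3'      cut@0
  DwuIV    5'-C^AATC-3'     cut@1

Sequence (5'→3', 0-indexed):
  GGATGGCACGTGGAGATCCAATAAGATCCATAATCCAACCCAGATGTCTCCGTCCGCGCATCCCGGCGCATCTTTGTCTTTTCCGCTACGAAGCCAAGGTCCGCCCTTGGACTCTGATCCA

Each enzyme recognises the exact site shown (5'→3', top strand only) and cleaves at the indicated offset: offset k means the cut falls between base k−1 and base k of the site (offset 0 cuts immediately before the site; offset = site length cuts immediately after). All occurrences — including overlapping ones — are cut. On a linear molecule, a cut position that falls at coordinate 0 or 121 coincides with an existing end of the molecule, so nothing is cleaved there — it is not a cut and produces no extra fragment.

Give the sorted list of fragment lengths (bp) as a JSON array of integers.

Per-enzyme occurrences:
  QalVI (TCTTT, off=5): starts [70, 76] → cuts [75, 81]
  CdoI (TCCGC, off=2): starts [52, 81, 99] → cuts [54, 83, 101]
  GruX (ATCC, off=0): starts [15, 25, 32, 59, 116] → cuts [15, 25, 32, 59, 116]
  TgoX (GATG, off=0): starts [1, 42] → cuts [1, 42]
  DwuIV (CAATC, off=1): no sites

Pooled cuts: [1, 15, 25, 32, 42, 54, 59, 75, 81, 83, 101, 116]

Fragments:
  [0,1): 1 bp
  [1,15): 14 bp
  [15,25): 10 bp
  [25,32): 7 bp
  [32,42): 10 bp
  [42,54): 12 bp
  [54,59): 5 bp
  [59,75): 16 bp
  [75,81): 6 bp
  [81,83): 2 bp
  [83,101): 18 bp
  [101,116): 15 bp
  [116,121): 5 bp

[1,2,5,5,6,7,10,10,12,14,15,16,18]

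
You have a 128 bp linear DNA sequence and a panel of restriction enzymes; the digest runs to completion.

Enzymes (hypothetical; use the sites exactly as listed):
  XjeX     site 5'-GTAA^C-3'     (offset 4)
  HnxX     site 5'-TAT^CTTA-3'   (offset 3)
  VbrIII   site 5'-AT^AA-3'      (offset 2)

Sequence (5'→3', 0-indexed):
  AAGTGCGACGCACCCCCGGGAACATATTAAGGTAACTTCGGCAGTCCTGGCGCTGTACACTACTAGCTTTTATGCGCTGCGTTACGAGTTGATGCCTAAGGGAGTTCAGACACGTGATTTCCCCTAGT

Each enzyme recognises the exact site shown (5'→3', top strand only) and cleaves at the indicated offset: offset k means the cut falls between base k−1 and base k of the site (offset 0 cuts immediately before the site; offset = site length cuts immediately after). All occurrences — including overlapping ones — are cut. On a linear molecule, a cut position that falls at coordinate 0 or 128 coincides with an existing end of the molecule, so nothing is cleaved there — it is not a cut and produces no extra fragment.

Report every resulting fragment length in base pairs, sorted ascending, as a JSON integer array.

[35,93]

Per-enzyme occurrences:
  XjeX (GTAAC, off=4): starts [31] → cuts [35]
  HnxX (TATCTTA, off=3): no sites
  VbrIII (ATAA, off=2): no sites

Pooled cuts: [35]

Fragment lengths:
  [0,35): 35 bp
  [35,128): 93 bp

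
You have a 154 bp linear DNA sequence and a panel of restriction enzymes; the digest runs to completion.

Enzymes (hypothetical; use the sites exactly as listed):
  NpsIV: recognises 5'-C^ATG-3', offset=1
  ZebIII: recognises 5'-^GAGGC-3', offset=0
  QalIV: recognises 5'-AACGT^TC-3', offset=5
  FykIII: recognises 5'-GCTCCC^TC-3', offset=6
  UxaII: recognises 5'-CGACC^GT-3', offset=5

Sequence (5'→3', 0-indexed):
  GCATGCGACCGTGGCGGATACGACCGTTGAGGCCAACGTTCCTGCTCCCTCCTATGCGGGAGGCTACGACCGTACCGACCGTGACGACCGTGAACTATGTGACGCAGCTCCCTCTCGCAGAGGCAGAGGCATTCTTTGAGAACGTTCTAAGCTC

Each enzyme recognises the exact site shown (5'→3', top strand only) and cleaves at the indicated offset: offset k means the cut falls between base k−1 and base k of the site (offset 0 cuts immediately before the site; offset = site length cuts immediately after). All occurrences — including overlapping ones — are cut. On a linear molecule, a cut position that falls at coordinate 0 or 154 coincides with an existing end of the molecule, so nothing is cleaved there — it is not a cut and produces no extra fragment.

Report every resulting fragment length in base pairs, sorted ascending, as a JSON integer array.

Scan for sites:
  NpsIV CATG/1: at [1] ⇒ [2]
  ZebIII GAGGC/0: at [28, 59, 119, 125] ⇒ [28, 59, 119, 125]
  QalIV AACGTTC/5: at [34, 140] ⇒ [39, 145]
  FykIII GCTCCCTC/6: at [43, 106] ⇒ [49, 112]
  UxaII CGACCGT/5: at [5, 20, 66, 75, 84] ⇒ [10, 25, 71, 80, 89]

Pooled cuts: [2, 10, 25, 28, 39, 49, 59, 71, 80, 89, 112, 119, 125, 145]

Fragments:
  [0,2): 2 bp
  [2,10): 8 bp
  [10,25): 15 bp
  [25,28): 3 bp
  [28,39): 11 bp
  [39,49): 10 bp
  [49,59): 10 bp
  [59,71): 12 bp
  [71,80): 9 bp
  [80,89): 9 bp
  [89,112): 23 bp
  [112,119): 7 bp
  [119,125): 6 bp
  [125,145): 20 bp
  [145,154): 9 bp

[2,3,6,7,8,9,9,9,10,10,11,12,15,20,23]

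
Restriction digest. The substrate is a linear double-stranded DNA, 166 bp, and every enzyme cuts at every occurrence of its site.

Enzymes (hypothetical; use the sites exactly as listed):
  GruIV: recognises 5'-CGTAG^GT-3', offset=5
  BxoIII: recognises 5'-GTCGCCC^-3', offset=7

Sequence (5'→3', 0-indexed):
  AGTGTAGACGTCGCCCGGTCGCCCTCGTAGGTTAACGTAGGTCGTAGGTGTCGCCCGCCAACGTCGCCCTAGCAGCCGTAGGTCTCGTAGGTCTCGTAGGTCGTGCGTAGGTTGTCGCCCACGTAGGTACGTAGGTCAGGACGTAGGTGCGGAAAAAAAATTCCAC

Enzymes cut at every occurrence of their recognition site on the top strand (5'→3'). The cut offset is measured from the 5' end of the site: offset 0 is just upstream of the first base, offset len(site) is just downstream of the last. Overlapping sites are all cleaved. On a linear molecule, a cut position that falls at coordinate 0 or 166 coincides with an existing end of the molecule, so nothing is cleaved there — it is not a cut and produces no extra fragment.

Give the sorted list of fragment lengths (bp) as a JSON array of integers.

[6,6,7,8,8,9,9,9,10,10,11,12,12,13,16,20]

Per-enzyme occurrences:
  GruIV (CGTAGGT, off=5): starts [25, 35, 42, 76, 85, 94, 105, 121, 129, 141] → cuts [30, 40, 47, 81, 90, 99, 110, 126, 134, 146]
  BxoIII (GTCGCCC, off=7): starts [9, 17, 49, 62, 113] → cuts [16, 24, 56, 69, 120]

All cut coordinates (distinct, sorted): [16, 24, 30, 40, 47, 56, 69, 81, 90, 99, 110, 120, 126, 134, 146]

Fragments:
  [0,16): 16 bp
  [16,24): 8 bp
  [24,30): 6 bp
  [30,40): 10 bp
  [40,47): 7 bp
  [47,56): 9 bp
  [56,69): 13 bp
  [69,81): 12 bp
  [81,90): 9 bp
  [90,99): 9 bp
  [99,110): 11 bp
  [110,120): 10 bp
  [120,126): 6 bp
  [126,134): 8 bp
  [134,146): 12 bp
  [146,166): 20 bp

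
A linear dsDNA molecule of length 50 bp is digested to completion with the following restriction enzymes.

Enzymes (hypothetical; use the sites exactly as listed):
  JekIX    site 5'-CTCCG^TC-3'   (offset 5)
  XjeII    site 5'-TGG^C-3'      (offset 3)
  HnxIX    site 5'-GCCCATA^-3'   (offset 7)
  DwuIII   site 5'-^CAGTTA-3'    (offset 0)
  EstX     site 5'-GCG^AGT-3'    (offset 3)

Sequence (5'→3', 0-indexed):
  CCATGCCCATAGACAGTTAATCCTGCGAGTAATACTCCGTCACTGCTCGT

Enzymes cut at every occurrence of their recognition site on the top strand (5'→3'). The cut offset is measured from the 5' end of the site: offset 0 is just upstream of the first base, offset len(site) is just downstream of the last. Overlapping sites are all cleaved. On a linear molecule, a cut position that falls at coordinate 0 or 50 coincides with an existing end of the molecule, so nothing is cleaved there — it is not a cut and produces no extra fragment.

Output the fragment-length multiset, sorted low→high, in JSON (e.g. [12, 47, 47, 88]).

Site scan:
  JekIX CTCCGTC/5: at [34] ⇒ [39]
  XjeII (TGGC, off=3): no sites
  HnxIX GCCCATA/7: at [4] ⇒ [11]
  DwuIII CAGTTA/0: at [13] ⇒ [13]
  EstX GCGAGT/3: at [24] ⇒ [27]

All cut coordinates (distinct, sorted): [11, 13, 27, 39]

Fragment lengths:
  [0,11): 11 bp
  [11,13): 2 bp
  [13,27): 14 bp
  [27,39): 12 bp
  [39,50): 11 bp

[2,11,11,12,14]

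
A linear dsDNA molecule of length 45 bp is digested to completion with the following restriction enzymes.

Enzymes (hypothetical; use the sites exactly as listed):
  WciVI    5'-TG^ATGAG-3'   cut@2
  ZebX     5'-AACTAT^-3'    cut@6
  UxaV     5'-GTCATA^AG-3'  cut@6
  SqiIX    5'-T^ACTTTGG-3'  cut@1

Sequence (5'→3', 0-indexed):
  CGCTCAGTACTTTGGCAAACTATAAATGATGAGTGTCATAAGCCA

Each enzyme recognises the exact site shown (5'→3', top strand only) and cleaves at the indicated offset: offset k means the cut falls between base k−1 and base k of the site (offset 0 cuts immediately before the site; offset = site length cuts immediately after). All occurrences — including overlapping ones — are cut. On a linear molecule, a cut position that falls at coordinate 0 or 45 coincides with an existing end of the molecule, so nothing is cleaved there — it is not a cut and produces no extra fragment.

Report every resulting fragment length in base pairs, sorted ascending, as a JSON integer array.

[5,5,8,12,15]

Per-enzyme occurrences:
  WciVI TGATGAG/2: at [26] ⇒ [28]
  ZebX AACTAT/6: at [17] ⇒ [23]
  UxaV GTCATAAG/6: at [34] ⇒ [40]
  SqiIX TACTTTGG/1: at [7] ⇒ [8]

Pooled cuts: [8, 23, 28, 40]

Fragment lengths:
  [0,8): 8 bp
  [8,23): 15 bp
  [23,28): 5 bp
  [28,40): 12 bp
  [40,45): 5 bp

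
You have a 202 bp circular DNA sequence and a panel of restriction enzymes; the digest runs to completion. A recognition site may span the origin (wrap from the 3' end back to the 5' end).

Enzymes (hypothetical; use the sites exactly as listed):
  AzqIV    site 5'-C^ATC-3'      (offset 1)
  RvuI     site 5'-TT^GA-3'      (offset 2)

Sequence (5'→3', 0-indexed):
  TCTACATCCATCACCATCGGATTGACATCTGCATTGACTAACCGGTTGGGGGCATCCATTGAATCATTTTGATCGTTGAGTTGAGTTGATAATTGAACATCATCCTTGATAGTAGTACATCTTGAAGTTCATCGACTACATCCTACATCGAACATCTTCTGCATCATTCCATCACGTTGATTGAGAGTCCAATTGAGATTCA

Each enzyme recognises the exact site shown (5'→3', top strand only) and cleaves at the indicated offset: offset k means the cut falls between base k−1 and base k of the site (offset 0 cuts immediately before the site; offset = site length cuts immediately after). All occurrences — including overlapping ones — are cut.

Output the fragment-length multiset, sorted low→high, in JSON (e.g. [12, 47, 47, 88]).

[3,3,4,4,4,5,5,5,6,6,6,7,7,7,7,7,7,7,8,8,8,9,9,9,10,11,12,18]

Per-enzyme occurrences:
  AzqIV (CATC, off=1): starts [4, 8, 14, 25, 52, 97, 100, 117, 129, 138, 145, 152, 161, 169, 200] → cuts [5, 9, 15, 26, 53, 98, 101, 118, 130, 139, 146, 153, 162, 170, 201]
  RvuI (TTGA, off=2): starts [21, 33, 58, 68, 75, 80, 85, 92, 105, 121, 176, 180, 192] → cuts [23, 35, 60, 70, 77, 82, 87, 94, 107, 123, 178, 182, 194]

Pooled cuts: [5, 9, 15, 23, 26, 35, 53, 60, 70, 77, 82, 87, 94, 98, 101, 107, 118, 123, 130, 139, 146, 153, 162, 170, 178, 182, 194, 201]

Fragment lengths:
  5→9: 4 bp
  9→15: 6 bp
  15→23: 8 bp
  23→26: 3 bp
  26→35: 9 bp
  35→53: 18 bp
  53→60: 7 bp
  60→70: 10 bp
  70→77: 7 bp
  77→82: 5 bp
  82→87: 5 bp
  87→94: 7 bp
  94→98: 4 bp
  98→101: 3 bp
  101→107: 6 bp
  107→118: 11 bp
  118→123: 5 bp
  123→130: 7 bp
  130→139: 9 bp
  139→146: 7 bp
  146→153: 7 bp
  153→162: 9 bp
  162→170: 8 bp
  170→178: 8 bp
  178→182: 4 bp
  182→194: 12 bp
  194→201: 7 bp
  201→5 (wrap): 202-201+5 = 6 bp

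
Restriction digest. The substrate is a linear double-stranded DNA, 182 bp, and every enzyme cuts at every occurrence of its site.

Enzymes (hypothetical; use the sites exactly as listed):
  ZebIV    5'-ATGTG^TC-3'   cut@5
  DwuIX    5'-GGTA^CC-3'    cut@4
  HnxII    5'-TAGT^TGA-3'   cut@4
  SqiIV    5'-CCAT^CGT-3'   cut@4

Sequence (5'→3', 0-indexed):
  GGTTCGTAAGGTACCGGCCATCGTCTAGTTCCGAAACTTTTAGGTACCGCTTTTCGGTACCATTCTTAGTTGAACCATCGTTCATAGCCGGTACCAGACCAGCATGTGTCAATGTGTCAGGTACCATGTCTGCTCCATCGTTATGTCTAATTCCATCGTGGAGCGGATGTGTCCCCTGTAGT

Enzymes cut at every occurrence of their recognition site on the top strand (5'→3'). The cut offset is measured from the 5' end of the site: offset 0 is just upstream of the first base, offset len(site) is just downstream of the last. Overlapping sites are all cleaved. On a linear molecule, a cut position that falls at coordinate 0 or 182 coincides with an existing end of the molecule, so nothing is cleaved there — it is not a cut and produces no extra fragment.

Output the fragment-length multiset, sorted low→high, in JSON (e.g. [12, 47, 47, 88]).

Per-enzyme occurrences:
  ZebIV ATGTGTC/5: at [103, 111, 166] ⇒ [108, 116, 171]
  DwuIX GGTACC/4: at [9, 42, 55, 89, 119] ⇒ [13, 46, 59, 93, 123]
  HnxII TAGTTGA/4: at [66] ⇒ [70]
  SqiIV CCATCGT/4: at [17, 74, 134, 152] ⇒ [21, 78, 138, 156]

All cut coordinates (distinct, sorted): [13, 21, 46, 59, 70, 78, 93, 108, 116, 123, 138, 156, 171]

Fragment lengths:
  [0,13): 13 bp
  [13,21): 8 bp
  [21,46): 25 bp
  [46,59): 13 bp
  [59,70): 11 bp
  [70,78): 8 bp
  [78,93): 15 bp
  [93,108): 15 bp
  [108,116): 8 bp
  [116,123): 7 bp
  [123,138): 15 bp
  [138,156): 18 bp
  [156,171): 15 bp
  [171,182): 11 bp

[7,8,8,8,11,11,13,13,15,15,15,15,18,25]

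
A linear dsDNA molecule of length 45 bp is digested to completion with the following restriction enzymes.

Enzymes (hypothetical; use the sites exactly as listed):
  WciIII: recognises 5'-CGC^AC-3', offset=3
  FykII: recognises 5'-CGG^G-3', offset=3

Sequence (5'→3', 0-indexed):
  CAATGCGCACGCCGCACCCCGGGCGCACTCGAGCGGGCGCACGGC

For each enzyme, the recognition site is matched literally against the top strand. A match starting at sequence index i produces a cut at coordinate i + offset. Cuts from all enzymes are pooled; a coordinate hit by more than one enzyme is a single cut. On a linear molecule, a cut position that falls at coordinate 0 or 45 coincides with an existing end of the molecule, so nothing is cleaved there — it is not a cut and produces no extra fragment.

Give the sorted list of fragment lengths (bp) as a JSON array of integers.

[4,4,5,7,7,8,10]

Scan for sites:
  WciIII CGCAC/3: at [5, 12, 23, 37] ⇒ [8, 15, 26, 40]
  FykII CGGG/3: at [19, 33] ⇒ [22, 36]

Pooled cuts: [8, 15, 22, 26, 36, 40]

Fragments:
  [0,8): 8 bp
  [8,15): 7 bp
  [15,22): 7 bp
  [22,26): 4 bp
  [26,36): 10 bp
  [36,40): 4 bp
  [40,45): 5 bp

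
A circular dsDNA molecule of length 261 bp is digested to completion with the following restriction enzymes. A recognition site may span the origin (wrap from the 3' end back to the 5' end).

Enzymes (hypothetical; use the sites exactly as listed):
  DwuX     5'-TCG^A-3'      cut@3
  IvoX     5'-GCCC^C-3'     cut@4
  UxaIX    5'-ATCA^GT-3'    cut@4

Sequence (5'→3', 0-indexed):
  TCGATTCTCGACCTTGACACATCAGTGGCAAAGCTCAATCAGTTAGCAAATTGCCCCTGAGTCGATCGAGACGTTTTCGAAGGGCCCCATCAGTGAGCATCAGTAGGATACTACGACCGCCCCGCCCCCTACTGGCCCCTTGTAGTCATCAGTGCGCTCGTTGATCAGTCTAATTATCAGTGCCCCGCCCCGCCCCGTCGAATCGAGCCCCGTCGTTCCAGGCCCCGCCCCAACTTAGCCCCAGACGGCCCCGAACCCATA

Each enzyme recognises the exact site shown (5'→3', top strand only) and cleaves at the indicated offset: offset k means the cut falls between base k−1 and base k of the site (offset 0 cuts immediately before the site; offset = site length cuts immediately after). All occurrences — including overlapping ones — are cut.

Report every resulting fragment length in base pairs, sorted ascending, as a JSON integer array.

Per-enzyme occurrences:
  DwuX (TCGA, off=3): starts [0, 7, 61, 65, 76, 197, 202] → cuts [3, 10, 64, 68, 79, 200, 205]
  IvoX (GCCCC, off=4): starts [52, 83, 118, 123, 134, 181, 186, 191, 206, 221, 226, 237, 247] → cuts [56, 87, 122, 127, 138, 185, 190, 195, 210, 225, 230, 241, 251]
  UxaIX (ATCAGT, off=4): starts [20, 37, 88, 98, 147, 163, 175] → cuts [24, 41, 92, 102, 151, 167, 179]

All cut coordinates (distinct, sorted): [3, 10, 24, 41, 56, 64, 68, 79, 87, 92, 102, 122, 127, 138, 151, 167, 179, 185, 190, 195, 200, 205, 210, 225, 230, 241, 251]

Fragment lengths:
  3→10: 7 bp
  10→24: 14 bp
  24→41: 17 bp
  41→56: 15 bp
  56→64: 8 bp
  64→68: 4 bp
  68→79: 11 bp
  79→87: 8 bp
  87→92: 5 bp
  92→102: 10 bp
  102→122: 20 bp
  122→127: 5 bp
  127→138: 11 bp
  138→151: 13 bp
  151→167: 16 bp
  167→179: 12 bp
  179→185: 6 bp
  185→190: 5 bp
  190→195: 5 bp
  195→200: 5 bp
  200→205: 5 bp
  205→210: 5 bp
  210→225: 15 bp
  225→230: 5 bp
  230→241: 11 bp
  241→251: 10 bp
  251→3 (wrap): 261-251+3 = 13 bp

[4,5,5,5,5,5,5,5,5,6,7,8,8,10,10,11,11,11,12,13,13,14,15,15,16,17,20]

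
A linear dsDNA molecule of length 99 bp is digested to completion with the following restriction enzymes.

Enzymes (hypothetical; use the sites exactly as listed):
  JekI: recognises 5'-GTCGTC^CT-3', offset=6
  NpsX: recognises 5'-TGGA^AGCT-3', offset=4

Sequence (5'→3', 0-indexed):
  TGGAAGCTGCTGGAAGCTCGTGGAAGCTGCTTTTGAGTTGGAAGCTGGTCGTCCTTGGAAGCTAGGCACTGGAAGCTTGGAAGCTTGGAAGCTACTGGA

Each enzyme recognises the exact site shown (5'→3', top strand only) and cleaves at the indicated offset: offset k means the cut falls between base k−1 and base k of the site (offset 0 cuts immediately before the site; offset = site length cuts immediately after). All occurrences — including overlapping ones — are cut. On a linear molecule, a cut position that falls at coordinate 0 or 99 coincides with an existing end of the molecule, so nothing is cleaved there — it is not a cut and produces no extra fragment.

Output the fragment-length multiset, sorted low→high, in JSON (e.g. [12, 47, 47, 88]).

Per-enzyme occurrences:
  JekI GTCGTCCT/6: at [47] ⇒ [53]
  NpsX TGGAAGCT/4: at [0, 10, 20, 38, 55, 69, 77, 85] ⇒ [4, 14, 24, 42, 59, 73, 81, 89]

Pooled cuts: [4, 14, 24, 42, 53, 59, 73, 81, 89]

Fragments:
  [0,4): 4 bp
  [4,14): 10 bp
  [14,24): 10 bp
  [24,42): 18 bp
  [42,53): 11 bp
  [53,59): 6 bp
  [59,73): 14 bp
  [73,81): 8 bp
  [81,89): 8 bp
  [89,99): 10 bp

[4,6,8,8,10,10,10,11,14,18]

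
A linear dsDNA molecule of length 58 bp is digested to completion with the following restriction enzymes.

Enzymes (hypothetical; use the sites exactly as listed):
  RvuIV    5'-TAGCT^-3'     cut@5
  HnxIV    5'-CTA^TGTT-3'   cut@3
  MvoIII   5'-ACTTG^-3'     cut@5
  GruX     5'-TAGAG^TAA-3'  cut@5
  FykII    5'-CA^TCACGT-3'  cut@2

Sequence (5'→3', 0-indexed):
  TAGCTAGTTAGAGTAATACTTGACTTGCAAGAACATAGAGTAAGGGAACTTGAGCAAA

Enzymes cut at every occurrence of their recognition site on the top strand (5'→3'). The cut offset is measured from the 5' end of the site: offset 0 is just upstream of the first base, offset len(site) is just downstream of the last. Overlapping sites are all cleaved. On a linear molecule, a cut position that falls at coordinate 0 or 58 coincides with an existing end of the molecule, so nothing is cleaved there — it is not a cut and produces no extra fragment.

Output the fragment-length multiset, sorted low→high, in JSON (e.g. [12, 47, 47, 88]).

Scan for sites:
  RvuIV (TAGCT, off=5): starts [0] → cuts [5]
  HnxIV (CTATGTT, off=3): no sites
  MvoIII (ACTTG, off=5): starts [17, 22, 47] → cuts [22, 27, 52]
  GruX (TAGAGTAA, off=5): starts [8, 35] → cuts [13, 40]
  FykII (CATCACGT, off=2): no sites

All cut coordinates (distinct, sorted): [5, 13, 22, 27, 40, 52]

Fragment lengths:
  [0,5): 5 bp
  [5,13): 8 bp
  [13,22): 9 bp
  [22,27): 5 bp
  [27,40): 13 bp
  [40,52): 12 bp
  [52,58): 6 bp

[5,5,6,8,9,12,13]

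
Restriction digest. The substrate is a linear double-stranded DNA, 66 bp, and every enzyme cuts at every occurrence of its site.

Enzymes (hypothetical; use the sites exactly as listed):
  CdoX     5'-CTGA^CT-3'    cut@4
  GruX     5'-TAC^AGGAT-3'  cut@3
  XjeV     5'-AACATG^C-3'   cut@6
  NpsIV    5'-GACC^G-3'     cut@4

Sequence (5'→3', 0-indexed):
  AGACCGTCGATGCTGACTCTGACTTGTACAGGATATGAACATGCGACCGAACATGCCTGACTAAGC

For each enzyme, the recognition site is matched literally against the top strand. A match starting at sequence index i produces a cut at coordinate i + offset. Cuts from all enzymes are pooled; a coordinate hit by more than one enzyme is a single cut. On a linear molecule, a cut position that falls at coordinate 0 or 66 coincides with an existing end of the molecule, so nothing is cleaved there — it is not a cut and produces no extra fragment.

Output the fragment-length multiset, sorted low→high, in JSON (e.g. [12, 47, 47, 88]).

[5,5,5,6,6,7,7,11,14]

Scan for sites:
  CdoX (CTGACT, off=4): starts [12, 18, 56] → cuts [16, 22, 60]
  GruX (TACAGGAT, off=3): starts [26] → cuts [29]
  XjeV (AACATGC, off=6): starts [37, 49] → cuts [43, 55]
  NpsIV (GACCG, off=4): starts [1, 44] → cuts [5, 48]

Pooled cuts: [5, 16, 22, 29, 43, 48, 55, 60]

Fragment lengths:
  [0,5): 5 bp
  [5,16): 11 bp
  [16,22): 6 bp
  [22,29): 7 bp
  [29,43): 14 bp
  [43,48): 5 bp
  [48,55): 7 bp
  [55,60): 5 bp
  [60,66): 6 bp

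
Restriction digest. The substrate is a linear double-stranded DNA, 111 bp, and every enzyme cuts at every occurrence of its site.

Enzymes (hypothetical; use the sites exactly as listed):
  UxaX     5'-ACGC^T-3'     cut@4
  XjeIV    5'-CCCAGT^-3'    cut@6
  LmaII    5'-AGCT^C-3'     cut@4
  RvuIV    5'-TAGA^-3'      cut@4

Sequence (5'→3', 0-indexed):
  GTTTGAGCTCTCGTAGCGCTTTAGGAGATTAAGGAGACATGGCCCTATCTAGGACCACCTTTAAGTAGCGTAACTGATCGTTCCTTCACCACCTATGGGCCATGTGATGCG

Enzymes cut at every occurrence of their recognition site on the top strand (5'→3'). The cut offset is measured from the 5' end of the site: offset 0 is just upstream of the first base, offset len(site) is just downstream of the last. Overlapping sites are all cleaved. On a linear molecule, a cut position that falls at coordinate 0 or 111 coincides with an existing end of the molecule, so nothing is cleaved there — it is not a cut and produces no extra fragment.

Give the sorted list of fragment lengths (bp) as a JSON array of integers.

Site scan:
  UxaX (ACGCT, off=4): no sites
  XjeIV (CCCAGT, off=6): no sites
  LmaII AGCTC/4: at [5] ⇒ [9]
  RvuIV (TAGA, off=4): no sites

Pooled cuts: [9]

Fragment lengths:
  [0,9): 9 bp
  [9,111): 102 bp

[9,102]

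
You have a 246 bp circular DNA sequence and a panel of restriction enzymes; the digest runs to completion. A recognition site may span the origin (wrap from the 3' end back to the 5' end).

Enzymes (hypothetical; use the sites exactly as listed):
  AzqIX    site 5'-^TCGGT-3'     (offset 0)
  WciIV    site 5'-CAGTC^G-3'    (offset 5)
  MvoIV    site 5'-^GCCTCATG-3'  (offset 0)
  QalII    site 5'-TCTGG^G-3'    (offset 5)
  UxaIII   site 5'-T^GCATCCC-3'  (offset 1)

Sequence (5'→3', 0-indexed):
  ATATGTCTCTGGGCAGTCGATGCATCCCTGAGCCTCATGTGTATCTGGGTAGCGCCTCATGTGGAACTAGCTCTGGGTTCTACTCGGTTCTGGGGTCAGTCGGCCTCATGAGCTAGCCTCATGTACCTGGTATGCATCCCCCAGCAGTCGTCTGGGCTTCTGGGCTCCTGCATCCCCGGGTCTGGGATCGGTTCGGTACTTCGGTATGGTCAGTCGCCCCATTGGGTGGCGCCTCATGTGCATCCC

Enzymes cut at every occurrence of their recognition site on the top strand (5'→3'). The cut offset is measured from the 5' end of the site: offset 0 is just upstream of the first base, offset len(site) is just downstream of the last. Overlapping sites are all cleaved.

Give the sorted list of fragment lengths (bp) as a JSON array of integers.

[1,2,3,5,5,6,6,6,7,8,8,8,9,10,10,13,15,15,16,16,17,18,19,23]

Per-enzyme occurrences:
  AzqIX TCGGT/0: at [83, 187, 192, 200] ⇒ [83, 187, 192, 200]
  WciIV CAGTCG/5: at [13, 96, 144, 210] ⇒ [18, 101, 149, 215]
  MvoIV GCCTCATG/0: at [31, 53, 102, 115, 230] ⇒ [31, 53, 102, 115, 230]
  QalII TCTGGG/5: at [7, 43, 71, 88, 150, 158, 180] ⇒ [12, 48, 76, 93, 155, 163, 185]
  UxaIII TGCATCCC/1: at [20, 132, 168, 238] ⇒ [21, 133, 169, 239]

All cut coordinates (distinct, sorted): [12, 18, 21, 31, 48, 53, 76, 83, 93, 101, 102, 115, 133, 149, 155, 163, 169, 185, 187, 192, 200, 215, 230, 239]

Fragment lengths:
  12→18: 6 bp
  18→21: 3 bp
  21→31: 10 bp
  31→48: 17 bp
  48→53: 5 bp
  53→76: 23 bp
  76→83: 7 bp
  83→93: 10 bp
  93→101: 8 bp
  101→102: 1 bp
  102→115: 13 bp
  115→133: 18 bp
  133→149: 16 bp
  149→155: 6 bp
  155→163: 8 bp
  163→169: 6 bp
  169→185: 16 bp
  185→187: 2 bp
  187→192: 5 bp
  192→200: 8 bp
  200→215: 15 bp
  215→230: 15 bp
  230→239: 9 bp
  239→12 (wrap): 246-239+12 = 19 bp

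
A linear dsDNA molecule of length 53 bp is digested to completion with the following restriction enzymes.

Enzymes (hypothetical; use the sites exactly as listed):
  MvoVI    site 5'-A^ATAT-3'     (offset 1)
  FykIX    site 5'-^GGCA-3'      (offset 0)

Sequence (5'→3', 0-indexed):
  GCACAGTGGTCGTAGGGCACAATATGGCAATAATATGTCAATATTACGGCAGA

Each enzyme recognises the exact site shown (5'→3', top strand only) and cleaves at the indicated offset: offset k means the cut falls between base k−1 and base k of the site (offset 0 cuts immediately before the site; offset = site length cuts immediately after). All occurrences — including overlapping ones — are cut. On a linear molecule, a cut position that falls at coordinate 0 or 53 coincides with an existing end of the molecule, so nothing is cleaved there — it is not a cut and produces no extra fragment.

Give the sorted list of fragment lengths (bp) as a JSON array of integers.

[4,6,6,7,7,8,15]

Scan for sites:
  MvoVI AATAT/1: at [20, 31, 39] ⇒ [21, 32, 40]
  FykIX GGCA/0: at [15, 25, 47] ⇒ [15, 25, 47]

Pooled cuts: [15, 21, 25, 32, 40, 47]

Fragment lengths:
  [0,15): 15 bp
  [15,21): 6 bp
  [21,25): 4 bp
  [25,32): 7 bp
  [32,40): 8 bp
  [40,47): 7 bp
  [47,53): 6 bp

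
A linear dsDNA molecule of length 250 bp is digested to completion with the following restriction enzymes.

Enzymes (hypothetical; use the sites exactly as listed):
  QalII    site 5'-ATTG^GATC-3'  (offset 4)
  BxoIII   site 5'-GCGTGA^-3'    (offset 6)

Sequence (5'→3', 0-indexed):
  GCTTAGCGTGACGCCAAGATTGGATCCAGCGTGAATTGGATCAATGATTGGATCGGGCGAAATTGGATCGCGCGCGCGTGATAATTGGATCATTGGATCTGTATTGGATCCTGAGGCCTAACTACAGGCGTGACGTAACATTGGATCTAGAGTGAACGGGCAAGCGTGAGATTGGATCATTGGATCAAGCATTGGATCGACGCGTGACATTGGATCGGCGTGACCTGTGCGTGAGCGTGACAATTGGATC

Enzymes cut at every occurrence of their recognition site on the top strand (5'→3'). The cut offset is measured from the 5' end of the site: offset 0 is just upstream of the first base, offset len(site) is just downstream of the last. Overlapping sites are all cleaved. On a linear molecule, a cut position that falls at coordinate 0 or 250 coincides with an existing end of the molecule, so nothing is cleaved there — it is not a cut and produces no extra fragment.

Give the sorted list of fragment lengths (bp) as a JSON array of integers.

[4,4,5,5,6,6,6,8,8,10,11,11,11,11,11,12,12,12,13,15,16,26,27]

Per-enzyme occurrences:
  QalII (ATTGGATC, off=4): starts [18, 34, 46, 61, 83, 91, 102, 139, 170, 178, 190, 208, 242] → cuts [22, 38, 50, 65, 87, 95, 106, 143, 174, 182, 194, 212, 246]
  BxoIII (GCGTGA, off=6): starts [5, 28, 75, 127, 163, 201, 217, 228, 234] → cuts [11, 34, 81, 133, 169, 207, 223, 234, 240]

Pooled cuts: [11, 22, 34, 38, 50, 65, 81, 87, 95, 106, 133, 143, 169, 174, 182, 194, 207, 212, 223, 234, 240, 246]

Fragments:
  [0,11): 11 bp
  [11,22): 11 bp
  [22,34): 12 bp
  [34,38): 4 bp
  [38,50): 12 bp
  [50,65): 15 bp
  [65,81): 16 bp
  [81,87): 6 bp
  [87,95): 8 bp
  [95,106): 11 bp
  [106,133): 27 bp
  [133,143): 10 bp
  [143,169): 26 bp
  [169,174): 5 bp
  [174,182): 8 bp
  [182,194): 12 bp
  [194,207): 13 bp
  [207,212): 5 bp
  [212,223): 11 bp
  [223,234): 11 bp
  [234,240): 6 bp
  [240,246): 6 bp
  [246,250): 4 bp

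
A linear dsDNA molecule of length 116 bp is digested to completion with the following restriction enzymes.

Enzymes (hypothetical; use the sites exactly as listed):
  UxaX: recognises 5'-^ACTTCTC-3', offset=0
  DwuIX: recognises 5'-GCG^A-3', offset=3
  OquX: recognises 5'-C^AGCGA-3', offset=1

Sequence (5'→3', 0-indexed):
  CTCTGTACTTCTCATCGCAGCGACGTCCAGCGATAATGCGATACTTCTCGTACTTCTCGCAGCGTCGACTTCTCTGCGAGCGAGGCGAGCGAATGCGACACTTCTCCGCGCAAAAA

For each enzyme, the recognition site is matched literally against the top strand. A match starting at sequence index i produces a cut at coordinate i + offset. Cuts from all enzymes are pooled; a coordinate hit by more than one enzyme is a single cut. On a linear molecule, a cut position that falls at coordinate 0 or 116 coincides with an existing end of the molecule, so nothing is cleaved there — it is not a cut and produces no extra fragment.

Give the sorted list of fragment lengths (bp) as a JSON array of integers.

[2,2,4,4,4,4,5,6,6,6,8,9,11,12,16,17]

Site scan:
  UxaX (ACTTCTC, off=0): starts [6, 42, 51, 67, 99] → cuts [6, 42, 51, 67, 99]
  DwuIX (GCGA, off=3): starts [19, 29, 37, 75, 79, 84, 88, 94] → cuts [22, 32, 40, 78, 82, 87, 91, 97]
  OquX (CAGCGA, off=1): starts [17, 27] → cuts [18, 28]

All cut coordinates (distinct, sorted): [6, 18, 22, 28, 32, 40, 42, 51, 67, 78, 82, 87, 91, 97, 99]

Fragments:
  [0,6): 6 bp
  [6,18): 12 bp
  [18,22): 4 bp
  [22,28): 6 bp
  [28,32): 4 bp
  [32,40): 8 bp
  [40,42): 2 bp
  [42,51): 9 bp
  [51,67): 16 bp
  [67,78): 11 bp
  [78,82): 4 bp
  [82,87): 5 bp
  [87,91): 4 bp
  [91,97): 6 bp
  [97,99): 2 bp
  [99,116): 17 bp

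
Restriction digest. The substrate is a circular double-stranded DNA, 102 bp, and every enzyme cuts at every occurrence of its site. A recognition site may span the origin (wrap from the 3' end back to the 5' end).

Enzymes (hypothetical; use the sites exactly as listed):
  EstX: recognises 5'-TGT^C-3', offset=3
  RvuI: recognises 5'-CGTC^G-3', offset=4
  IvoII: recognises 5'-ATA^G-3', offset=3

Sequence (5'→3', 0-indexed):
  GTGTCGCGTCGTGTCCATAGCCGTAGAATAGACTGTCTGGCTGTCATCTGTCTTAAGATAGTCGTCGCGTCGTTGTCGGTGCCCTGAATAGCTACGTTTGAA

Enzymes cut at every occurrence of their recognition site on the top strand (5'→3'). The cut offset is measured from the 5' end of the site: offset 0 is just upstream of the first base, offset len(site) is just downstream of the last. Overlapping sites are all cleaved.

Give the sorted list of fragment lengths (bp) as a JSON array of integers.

Per-enzyme occurrences:
  EstX TGTC/3: at [1, 11, 33, 41, 48, 73] ⇒ [4, 14, 36, 44, 51, 76]
  RvuI CGTCG/4: at [6, 62, 67] ⇒ [10, 66, 71]
  IvoII ATAG/3: at [16, 27, 57, 87] ⇒ [19, 30, 60, 90]

All cut coordinates (distinct, sorted): [4, 10, 14, 19, 30, 36, 44, 51, 60, 66, 71, 76, 90]

Fragment lengths:
  4→10: 6 bp
  10→14: 4 bp
  14→19: 5 bp
  19→30: 11 bp
  30→36: 6 bp
  36→44: 8 bp
  44→51: 7 bp
  51→60: 9 bp
  60→66: 6 bp
  66→71: 5 bp
  71→76: 5 bp
  76→90: 14 bp
  90→4 (wrap): 102-90+4 = 16 bp

[4,5,5,5,6,6,6,7,8,9,11,14,16]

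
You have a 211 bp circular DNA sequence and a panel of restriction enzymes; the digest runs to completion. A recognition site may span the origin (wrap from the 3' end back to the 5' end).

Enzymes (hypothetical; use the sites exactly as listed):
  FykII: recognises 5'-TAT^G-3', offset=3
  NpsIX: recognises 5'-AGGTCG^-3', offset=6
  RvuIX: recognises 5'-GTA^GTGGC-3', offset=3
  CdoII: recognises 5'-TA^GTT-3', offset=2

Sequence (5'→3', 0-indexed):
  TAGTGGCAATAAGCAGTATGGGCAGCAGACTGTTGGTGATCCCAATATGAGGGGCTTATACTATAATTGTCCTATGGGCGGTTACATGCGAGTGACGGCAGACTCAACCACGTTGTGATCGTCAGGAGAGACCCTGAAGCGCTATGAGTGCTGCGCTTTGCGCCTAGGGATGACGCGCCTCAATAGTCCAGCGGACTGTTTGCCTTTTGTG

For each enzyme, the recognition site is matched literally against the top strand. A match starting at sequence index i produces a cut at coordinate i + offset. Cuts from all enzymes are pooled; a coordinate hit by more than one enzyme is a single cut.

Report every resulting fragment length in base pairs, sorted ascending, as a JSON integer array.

Site scan:
  FykII TATG/3: at [16, 45, 72, 142] ⇒ [19, 48, 75, 145]
  NpsIX (AGGTCG, off=6): no sites
  RvuIX GTAGTGGC/3: at [210] ⇒ [2]
  CdoII (TAGTT, off=2): no sites

All cut coordinates (distinct, sorted): [2, 19, 48, 75, 145]

Fragment lengths:
  2→19: 17 bp
  19→48: 29 bp
  48→75: 27 bp
  75→145: 70 bp
  145→2 (wrap): 211-145+2 = 68 bp

[17,27,29,68,70]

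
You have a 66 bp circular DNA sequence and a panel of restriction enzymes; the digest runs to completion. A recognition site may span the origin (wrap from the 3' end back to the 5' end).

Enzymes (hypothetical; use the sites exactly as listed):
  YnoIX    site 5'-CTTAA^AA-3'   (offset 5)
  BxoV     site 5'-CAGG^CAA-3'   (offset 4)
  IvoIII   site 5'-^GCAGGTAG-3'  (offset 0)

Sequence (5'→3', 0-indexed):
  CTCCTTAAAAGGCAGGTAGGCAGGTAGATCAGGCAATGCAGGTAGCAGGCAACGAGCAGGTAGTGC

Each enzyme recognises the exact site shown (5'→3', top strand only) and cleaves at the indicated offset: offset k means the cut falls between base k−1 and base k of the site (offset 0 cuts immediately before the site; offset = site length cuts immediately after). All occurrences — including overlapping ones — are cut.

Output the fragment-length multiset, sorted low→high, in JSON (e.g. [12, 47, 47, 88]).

Site scan:
  YnoIX CTTAAAA/5: at [3] ⇒ [8]
  BxoV CAGGCAA/4: at [29, 45] ⇒ [33, 49]
  IvoIII GCAGGTAG/0: at [11, 19, 37, 55] ⇒ [11, 19, 37, 55]

All cut coordinates (distinct, sorted): [8, 11, 19, 33, 37, 49, 55]

Fragment lengths:
  8→11: 3 bp
  11→19: 8 bp
  19→33: 14 bp
  33→37: 4 bp
  37→49: 12 bp
  49→55: 6 bp
  55→8 (wrap): 66-55+8 = 19 bp

[3,4,6,8,12,14,19]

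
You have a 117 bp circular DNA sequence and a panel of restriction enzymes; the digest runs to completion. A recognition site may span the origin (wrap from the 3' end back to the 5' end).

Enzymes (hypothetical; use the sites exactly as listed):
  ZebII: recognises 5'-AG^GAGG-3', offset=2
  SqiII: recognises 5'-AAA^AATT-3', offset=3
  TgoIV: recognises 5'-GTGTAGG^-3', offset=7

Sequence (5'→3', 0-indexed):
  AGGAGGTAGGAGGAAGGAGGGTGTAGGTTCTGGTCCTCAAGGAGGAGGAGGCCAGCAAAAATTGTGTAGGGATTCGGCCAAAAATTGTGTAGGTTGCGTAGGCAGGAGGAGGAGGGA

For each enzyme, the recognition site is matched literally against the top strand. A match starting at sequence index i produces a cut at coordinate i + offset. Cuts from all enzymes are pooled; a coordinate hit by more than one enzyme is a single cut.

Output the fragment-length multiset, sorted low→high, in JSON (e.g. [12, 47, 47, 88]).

[3,3,3,3,7,7,8,11,11,11,12,12,12,14]

Site scan:
  ZebII (AGGAGG, off=2): starts [0, 7, 14, 39, 42, 45, 103, 106, 109] → cuts [2, 9, 16, 41, 44, 47, 105, 108, 111]
  SqiII (AAAAATT, off=3): starts [56, 79] → cuts [59, 82]
  TgoIV (GTGTAGG, off=7): starts [20, 63, 86] → cuts [27, 70, 93]

Pooled cuts: [2, 9, 16, 27, 41, 44, 47, 59, 70, 82, 93, 105, 108, 111]

Fragments:
  2→9: 7 bp
  9→16: 7 bp
  16→27: 11 bp
  27→41: 14 bp
  41→44: 3 bp
  44→47: 3 bp
  47→59: 12 bp
  59→70: 11 bp
  70→82: 12 bp
  82→93: 11 bp
  93→105: 12 bp
  105→108: 3 bp
  108→111: 3 bp
  111→2 (wrap): 117-111+2 = 8 bp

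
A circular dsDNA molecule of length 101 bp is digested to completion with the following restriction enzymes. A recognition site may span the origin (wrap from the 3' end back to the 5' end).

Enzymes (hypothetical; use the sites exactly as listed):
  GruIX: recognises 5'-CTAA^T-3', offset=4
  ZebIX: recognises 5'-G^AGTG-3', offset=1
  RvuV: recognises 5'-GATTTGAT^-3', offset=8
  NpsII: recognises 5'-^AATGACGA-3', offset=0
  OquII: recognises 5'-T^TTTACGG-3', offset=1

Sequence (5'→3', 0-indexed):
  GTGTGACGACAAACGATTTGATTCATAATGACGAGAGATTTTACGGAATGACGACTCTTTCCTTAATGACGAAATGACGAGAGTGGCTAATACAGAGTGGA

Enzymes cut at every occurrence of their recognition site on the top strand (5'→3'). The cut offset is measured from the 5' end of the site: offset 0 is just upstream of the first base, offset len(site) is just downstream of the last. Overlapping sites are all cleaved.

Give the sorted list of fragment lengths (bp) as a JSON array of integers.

[4,5,5,7,8,9,9,13,18,23]

Site scan:
  GruIX (CTAAT, off=4): starts [86] → cuts [90]
  ZebIX (GAGTG, off=1): starts [80, 94, 99] → cuts [81, 95, 100]
  RvuV (GATTTGAT, off=8): starts [14] → cuts [22]
  NpsII (AATGACGA, off=0): starts [26, 46, 64, 72] → cuts [26, 46, 64, 72]
  OquII (TTTTACGG, off=1): starts [38] → cuts [39]

All cut coordinates (distinct, sorted): [22, 26, 39, 46, 64, 72, 81, 90, 95, 100]

Fragment lengths:
  22→26: 4 bp
  26→39: 13 bp
  39→46: 7 bp
  46→64: 18 bp
  64→72: 8 bp
  72→81: 9 bp
  81→90: 9 bp
  90→95: 5 bp
  95→100: 5 bp
  100→22 (wrap): 101-100+22 = 23 bp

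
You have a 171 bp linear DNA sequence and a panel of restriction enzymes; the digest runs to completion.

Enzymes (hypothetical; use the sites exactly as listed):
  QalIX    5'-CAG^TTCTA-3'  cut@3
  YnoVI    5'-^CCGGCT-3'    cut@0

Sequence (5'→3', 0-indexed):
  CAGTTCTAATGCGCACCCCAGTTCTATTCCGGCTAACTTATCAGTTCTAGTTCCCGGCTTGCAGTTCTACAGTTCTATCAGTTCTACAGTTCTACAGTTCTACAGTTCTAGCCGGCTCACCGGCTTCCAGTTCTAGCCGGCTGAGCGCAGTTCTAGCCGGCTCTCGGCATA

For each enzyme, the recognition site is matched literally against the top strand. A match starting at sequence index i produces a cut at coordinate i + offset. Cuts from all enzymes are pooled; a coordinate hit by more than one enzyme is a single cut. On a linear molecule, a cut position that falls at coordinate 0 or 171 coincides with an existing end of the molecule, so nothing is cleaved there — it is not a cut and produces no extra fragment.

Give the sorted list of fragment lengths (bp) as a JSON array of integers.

Site scan:
  QalIX (CAGTTCTA, off=3): starts [0, 18, 41, 61, 69, 78, 86, 94, 102, 127, 147] → cuts [3, 21, 44, 64, 72, 81, 89, 97, 105, 130, 150]
  YnoVI (CCGGCT, off=0): starts [28, 53, 111, 119, 136, 156] → cuts [28, 53, 111, 119, 136, 156]

All cut coordinates (distinct, sorted): [3, 21, 28, 44, 53, 64, 72, 81, 89, 97, 105, 111, 119, 130, 136, 150, 156]

Fragment lengths:
  [0,3): 3 bp
  [3,21): 18 bp
  [21,28): 7 bp
  [28,44): 16 bp
  [44,53): 9 bp
  [53,64): 11 bp
  [64,72): 8 bp
  [72,81): 9 bp
  [81,89): 8 bp
  [89,97): 8 bp
  [97,105): 8 bp
  [105,111): 6 bp
  [111,119): 8 bp
  [119,130): 11 bp
  [130,136): 6 bp
  [136,150): 14 bp
  [150,156): 6 bp
  [156,171): 15 bp

[3,6,6,6,7,8,8,8,8,8,9,9,11,11,14,15,16,18]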